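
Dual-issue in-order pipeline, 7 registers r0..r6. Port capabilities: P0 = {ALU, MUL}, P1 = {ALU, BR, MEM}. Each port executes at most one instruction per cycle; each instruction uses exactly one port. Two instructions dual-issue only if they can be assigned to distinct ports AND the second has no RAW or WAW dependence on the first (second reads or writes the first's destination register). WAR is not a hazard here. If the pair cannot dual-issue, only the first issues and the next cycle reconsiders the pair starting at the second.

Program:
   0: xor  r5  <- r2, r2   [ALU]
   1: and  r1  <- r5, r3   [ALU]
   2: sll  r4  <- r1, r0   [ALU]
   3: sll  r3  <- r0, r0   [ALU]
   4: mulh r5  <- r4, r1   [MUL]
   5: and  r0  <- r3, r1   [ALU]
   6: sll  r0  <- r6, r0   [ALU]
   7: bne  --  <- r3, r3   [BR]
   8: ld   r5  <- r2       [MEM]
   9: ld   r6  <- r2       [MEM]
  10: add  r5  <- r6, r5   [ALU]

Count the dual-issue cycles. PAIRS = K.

c0: i0 xor.ALU  RAW r5
c1: i1 and.ALU  RAW r1
c2: i2+i3 sll.ALU/sll.ALU  dual
c3: i4+i5 mulh.MUL/and.ALU  dual
c4: i6+i7 sll.ALU/bne.BR  dual
c5: i8 ld.MEM  no-port MEM/MEM
c6: i9 ld.MEM  RAW r6
c7: i10 add.ALU  tail

PAIRS = 3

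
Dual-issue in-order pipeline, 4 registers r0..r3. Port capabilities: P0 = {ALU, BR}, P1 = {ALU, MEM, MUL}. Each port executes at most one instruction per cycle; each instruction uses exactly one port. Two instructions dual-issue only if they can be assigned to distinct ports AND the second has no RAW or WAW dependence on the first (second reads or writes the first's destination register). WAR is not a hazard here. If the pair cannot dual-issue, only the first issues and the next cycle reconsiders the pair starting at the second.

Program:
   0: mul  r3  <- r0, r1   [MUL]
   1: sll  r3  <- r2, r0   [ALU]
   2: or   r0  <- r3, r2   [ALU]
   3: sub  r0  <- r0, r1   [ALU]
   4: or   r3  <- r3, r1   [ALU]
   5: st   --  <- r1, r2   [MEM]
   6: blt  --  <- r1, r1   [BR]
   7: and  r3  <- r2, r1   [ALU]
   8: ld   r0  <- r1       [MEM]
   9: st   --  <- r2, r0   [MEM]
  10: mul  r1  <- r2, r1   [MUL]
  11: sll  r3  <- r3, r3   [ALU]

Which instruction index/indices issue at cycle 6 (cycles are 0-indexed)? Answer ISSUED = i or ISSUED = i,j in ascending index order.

ISSUED = 9

0. mul.MUL @i0  | WAW r3
1. sll.ALU @i1  | RAW r3
2. or.ALU @i2  | RAW+WAW r0
3. sub.ALU;or.ALU @i3+i4  | 2-wide
4. st.MEM;blt.BR @i5+i6  | 2-wide
5. and.ALU;ld.MEM @i7+i8  | 2-wide
6. st.MEM @i9  | no-port MEM/MUL
7. mul.MUL;sll.ALU @i10+i11  | 2-wide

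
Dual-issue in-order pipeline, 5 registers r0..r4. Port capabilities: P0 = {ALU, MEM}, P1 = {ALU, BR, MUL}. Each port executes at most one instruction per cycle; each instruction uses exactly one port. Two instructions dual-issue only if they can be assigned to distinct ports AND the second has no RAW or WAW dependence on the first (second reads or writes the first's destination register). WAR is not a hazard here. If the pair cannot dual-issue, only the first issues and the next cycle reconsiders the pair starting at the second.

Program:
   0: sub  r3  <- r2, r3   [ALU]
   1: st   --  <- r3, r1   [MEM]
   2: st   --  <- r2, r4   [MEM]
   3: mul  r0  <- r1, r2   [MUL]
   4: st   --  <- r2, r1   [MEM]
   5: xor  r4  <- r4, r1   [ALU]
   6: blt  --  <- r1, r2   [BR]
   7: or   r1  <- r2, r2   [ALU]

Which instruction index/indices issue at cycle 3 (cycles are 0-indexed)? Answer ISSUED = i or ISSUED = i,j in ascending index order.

ISSUED = 4,5

c0: i0 sub  RAW r3
c1: i1 st  no-port MEM/MEM
c2: i2&i3 st;mul  2-wide
c3: i4&i5 st;xor  2-wide
c4: i6&i7 blt;or  2-wide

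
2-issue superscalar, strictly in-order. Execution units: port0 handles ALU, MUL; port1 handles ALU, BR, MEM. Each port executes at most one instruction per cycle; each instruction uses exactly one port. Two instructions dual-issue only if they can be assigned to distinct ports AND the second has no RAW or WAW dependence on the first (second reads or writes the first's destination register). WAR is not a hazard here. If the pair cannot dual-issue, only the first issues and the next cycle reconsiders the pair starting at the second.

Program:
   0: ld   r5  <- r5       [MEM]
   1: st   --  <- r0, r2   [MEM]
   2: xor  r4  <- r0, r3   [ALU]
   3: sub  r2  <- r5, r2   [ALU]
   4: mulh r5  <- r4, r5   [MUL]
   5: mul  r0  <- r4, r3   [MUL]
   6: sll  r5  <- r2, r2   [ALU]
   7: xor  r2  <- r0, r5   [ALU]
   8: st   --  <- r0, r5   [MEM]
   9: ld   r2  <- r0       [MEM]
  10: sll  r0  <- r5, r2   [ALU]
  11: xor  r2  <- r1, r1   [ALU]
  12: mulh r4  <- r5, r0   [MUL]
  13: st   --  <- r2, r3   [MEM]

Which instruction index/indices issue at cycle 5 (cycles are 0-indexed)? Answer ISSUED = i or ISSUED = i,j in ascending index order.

t=0 i0:ld ; no-port MEM/MEM
t=1 i1,i2:st xor ; pair
t=2 i3,i4:sub mulh ; pair
t=3 i5,i6:mul sll ; pair
t=4 i7,i8:xor st ; pair
t=5 i9:ld ; RAW r2
t=6 i10,i11:sll xor ; pair
t=7 i12,i13:mulh st ; pair

ISSUED = 9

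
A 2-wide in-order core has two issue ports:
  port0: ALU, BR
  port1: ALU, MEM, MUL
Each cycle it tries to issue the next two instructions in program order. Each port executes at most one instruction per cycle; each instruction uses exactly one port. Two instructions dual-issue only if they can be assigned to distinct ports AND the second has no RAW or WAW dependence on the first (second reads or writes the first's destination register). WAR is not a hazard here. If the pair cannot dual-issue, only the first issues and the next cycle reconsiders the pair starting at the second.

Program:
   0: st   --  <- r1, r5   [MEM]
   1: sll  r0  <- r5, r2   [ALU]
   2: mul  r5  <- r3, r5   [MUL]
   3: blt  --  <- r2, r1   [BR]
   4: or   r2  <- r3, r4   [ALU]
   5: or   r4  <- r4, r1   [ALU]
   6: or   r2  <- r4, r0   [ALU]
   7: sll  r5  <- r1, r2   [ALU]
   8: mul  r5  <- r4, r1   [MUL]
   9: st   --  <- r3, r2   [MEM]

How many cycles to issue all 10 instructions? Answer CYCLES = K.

CYCLES = 7

0. st+sll @i0,i1  | 2-wide
1. mul+blt @i2,i3  | 2-wide
2. or+or @i4,i5  | 2-wide
3. or @i6  | RAW r2
4. sll @i7  | WAW r5
5. mul @i8  | no-port MUL/MEM
6. st @i9  | tail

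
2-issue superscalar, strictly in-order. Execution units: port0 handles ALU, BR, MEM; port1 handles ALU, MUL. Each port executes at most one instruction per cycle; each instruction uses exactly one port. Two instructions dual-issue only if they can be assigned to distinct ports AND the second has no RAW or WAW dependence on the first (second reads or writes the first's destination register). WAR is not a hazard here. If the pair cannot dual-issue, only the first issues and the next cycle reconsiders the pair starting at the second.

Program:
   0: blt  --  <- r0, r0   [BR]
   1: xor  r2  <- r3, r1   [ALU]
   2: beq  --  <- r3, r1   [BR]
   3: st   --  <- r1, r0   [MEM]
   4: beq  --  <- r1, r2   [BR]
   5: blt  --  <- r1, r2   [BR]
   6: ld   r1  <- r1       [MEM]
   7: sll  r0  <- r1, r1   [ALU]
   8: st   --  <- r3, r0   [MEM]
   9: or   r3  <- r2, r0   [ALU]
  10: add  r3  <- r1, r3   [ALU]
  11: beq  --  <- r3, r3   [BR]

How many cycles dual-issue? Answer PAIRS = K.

0. blt/xor @i0,i1  | 2-wide
1. beq @i2  | no-port BR/MEM
2. st @i3  | no-port MEM/BR
3. beq @i4  | no-port BR/BR
4. blt @i5  | no-port BR/MEM
5. ld @i6  | RAW r1
6. sll @i7  | RAW r0
7. st/or @i8,i9  | 2-wide
8. add @i10  | RAW r3
9. beq @i11  | tail

PAIRS = 2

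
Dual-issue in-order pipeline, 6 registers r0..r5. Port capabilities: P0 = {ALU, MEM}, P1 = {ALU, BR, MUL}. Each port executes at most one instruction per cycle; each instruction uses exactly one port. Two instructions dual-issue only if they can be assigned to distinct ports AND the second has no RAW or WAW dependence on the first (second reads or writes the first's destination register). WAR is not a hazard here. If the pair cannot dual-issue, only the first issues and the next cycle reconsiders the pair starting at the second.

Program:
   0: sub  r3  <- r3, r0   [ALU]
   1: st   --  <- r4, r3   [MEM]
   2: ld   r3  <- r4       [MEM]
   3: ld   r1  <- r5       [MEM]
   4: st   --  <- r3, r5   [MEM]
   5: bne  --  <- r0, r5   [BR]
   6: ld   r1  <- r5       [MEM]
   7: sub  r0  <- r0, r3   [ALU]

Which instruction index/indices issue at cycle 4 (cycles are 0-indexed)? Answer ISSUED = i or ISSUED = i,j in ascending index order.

  cy0 -> i0 (sub) RAW r3
  cy1 -> i1 (st) no-port MEM/MEM
  cy2 -> i2 (ld) no-port MEM/MEM
  cy3 -> i3 (ld) no-port MEM/MEM
  cy4 -> i4&i5 (st;bne) 2-wide
  cy5 -> i6&i7 (ld;sub) 2-wide

ISSUED = 4,5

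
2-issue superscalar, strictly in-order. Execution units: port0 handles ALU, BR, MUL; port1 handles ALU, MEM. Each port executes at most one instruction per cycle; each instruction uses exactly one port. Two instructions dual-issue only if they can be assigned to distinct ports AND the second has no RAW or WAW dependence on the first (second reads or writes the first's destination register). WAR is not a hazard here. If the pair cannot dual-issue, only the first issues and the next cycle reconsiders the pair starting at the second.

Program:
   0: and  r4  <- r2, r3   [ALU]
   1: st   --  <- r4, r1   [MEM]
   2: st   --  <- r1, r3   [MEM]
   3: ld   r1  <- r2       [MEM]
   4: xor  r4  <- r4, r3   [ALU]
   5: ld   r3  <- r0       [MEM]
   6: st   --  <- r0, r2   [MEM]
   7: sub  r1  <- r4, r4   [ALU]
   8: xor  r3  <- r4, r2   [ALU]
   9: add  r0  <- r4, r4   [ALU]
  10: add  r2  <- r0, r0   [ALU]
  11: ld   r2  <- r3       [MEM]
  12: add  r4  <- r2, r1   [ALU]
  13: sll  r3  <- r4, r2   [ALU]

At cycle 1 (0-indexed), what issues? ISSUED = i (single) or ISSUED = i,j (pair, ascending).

ISSUED = 1

c0: i0 and  RAW r4
c1: i1 st  no-port MEM/MEM
c2: i2 st  no-port MEM/MEM
c3: i3/i4 ld xor  dual
c4: i5 ld  no-port MEM/MEM
c5: i6/i7 st sub  dual
c6: i8/i9 xor add  dual
c7: i10 add  WAW r2
c8: i11 ld  RAW r2
c9: i12 add  RAW r4
c10: i13 sll  tail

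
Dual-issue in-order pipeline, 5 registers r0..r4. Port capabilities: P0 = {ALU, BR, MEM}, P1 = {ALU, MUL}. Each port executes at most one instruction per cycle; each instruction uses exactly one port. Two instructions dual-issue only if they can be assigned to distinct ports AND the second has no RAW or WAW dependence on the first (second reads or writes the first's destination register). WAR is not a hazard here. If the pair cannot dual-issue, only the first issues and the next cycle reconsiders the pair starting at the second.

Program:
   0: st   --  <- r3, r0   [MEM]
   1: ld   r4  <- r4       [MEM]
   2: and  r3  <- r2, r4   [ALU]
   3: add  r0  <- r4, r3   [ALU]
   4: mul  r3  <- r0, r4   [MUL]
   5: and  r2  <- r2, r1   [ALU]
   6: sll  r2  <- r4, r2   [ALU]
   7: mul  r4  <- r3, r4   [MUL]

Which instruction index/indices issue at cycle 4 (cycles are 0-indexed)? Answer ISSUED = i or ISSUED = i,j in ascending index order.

ISSUED = 4,5

c0: i0 st.MEM  no-port MEM/MEM
c1: i1 ld.MEM  RAW r4
c2: i2 and.ALU  RAW r3
c3: i3 add.ALU  RAW r0
c4: i4/i5 mul.MUL+and.ALU  2-wide
c5: i6/i7 sll.ALU+mul.MUL  2-wide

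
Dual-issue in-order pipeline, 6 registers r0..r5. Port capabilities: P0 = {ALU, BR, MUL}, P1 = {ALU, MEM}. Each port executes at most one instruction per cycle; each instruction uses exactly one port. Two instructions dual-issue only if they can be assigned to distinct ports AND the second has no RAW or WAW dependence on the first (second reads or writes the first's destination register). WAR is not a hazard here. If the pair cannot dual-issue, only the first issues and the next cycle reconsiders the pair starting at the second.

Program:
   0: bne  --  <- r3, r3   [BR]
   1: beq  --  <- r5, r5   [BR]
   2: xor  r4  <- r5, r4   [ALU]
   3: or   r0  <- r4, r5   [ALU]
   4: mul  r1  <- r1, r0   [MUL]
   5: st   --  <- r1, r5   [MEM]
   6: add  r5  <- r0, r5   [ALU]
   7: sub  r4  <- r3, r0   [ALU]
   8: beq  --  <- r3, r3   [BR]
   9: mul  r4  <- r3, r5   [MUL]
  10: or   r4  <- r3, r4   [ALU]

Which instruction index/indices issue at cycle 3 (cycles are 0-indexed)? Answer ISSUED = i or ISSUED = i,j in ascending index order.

ISSUED = 4

c0: i0 bne.BR  no-port BR/BR
c1: i1/i2 beq.BR;xor.ALU  pair
c2: i3 or.ALU  RAW r0
c3: i4 mul.MUL  RAW r1
c4: i5/i6 st.MEM;add.ALU  pair
c5: i7/i8 sub.ALU;beq.BR  pair
c6: i9 mul.MUL  RAW+WAW r4
c7: i10 or.ALU  tail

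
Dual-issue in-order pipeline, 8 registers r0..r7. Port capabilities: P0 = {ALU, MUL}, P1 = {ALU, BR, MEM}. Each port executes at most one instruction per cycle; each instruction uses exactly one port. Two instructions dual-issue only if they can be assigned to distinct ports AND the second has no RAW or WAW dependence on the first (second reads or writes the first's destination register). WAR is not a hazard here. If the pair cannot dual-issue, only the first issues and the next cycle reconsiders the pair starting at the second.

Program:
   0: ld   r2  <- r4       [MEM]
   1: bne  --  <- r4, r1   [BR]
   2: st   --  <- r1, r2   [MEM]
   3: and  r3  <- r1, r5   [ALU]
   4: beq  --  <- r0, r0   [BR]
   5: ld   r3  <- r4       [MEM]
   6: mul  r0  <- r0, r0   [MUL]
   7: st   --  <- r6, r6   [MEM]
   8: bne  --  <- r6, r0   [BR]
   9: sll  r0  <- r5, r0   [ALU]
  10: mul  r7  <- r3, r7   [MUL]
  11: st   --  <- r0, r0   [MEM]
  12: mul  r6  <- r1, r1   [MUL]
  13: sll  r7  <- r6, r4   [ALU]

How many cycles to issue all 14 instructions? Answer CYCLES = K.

CYCLES = 10

0. ld.MEM @i0  | no-port MEM/BR
1. bne.BR @i1  | no-port BR/MEM
2. st.MEM+and.ALU @i2+i3  | pair
3. beq.BR @i4  | no-port BR/MEM
4. ld.MEM+mul.MUL @i5+i6  | pair
5. st.MEM @i7  | no-port MEM/BR
6. bne.BR+sll.ALU @i8+i9  | pair
7. mul.MUL+st.MEM @i10+i11  | pair
8. mul.MUL @i12  | RAW r6
9. sll.ALU @i13  | tail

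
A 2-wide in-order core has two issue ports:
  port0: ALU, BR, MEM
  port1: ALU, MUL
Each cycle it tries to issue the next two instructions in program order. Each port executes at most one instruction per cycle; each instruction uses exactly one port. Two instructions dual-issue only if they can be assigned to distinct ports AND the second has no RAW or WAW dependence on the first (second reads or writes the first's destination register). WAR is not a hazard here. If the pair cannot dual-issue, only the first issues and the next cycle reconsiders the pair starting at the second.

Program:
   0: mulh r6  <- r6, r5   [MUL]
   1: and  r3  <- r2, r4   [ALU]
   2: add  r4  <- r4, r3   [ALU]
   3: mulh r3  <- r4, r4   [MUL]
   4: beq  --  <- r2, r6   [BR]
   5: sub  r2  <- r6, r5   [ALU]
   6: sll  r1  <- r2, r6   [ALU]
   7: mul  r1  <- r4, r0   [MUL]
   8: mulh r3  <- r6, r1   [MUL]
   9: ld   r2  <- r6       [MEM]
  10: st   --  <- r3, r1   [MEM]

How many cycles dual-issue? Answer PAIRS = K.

PAIRS = 3

#0 head=0: mulh+and i0,i1 dual
#1 head=2: add i2 RAW r4
#2 head=3: mulh+beq i3,i4 dual
#3 head=5: sub i5 RAW r2
#4 head=6: sll i6 WAW r1
#5 head=7: mul i7 no-port MUL/MUL
#6 head=8: mulh+ld i8,i9 dual
#7 head=10: st i10 tail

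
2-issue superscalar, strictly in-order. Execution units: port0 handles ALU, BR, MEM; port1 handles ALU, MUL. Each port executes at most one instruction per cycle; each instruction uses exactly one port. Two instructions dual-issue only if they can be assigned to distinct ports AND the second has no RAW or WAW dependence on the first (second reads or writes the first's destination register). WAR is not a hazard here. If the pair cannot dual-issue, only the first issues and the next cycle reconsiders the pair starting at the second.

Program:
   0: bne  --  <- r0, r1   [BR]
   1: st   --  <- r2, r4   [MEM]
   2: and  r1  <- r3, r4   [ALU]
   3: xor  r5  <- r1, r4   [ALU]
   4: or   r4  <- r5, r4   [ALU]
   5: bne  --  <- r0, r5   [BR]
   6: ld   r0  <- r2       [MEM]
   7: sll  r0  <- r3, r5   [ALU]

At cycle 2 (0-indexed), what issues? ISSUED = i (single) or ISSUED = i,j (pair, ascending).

#0 head=0: bne.BR i0 no-port BR/MEM
#1 head=1: st.MEM and.ALU i1,i2 2-wide
#2 head=3: xor.ALU i3 RAW r5
#3 head=4: or.ALU bne.BR i4,i5 2-wide
#4 head=6: ld.MEM i6 WAW r0
#5 head=7: sll.ALU i7 tail

ISSUED = 3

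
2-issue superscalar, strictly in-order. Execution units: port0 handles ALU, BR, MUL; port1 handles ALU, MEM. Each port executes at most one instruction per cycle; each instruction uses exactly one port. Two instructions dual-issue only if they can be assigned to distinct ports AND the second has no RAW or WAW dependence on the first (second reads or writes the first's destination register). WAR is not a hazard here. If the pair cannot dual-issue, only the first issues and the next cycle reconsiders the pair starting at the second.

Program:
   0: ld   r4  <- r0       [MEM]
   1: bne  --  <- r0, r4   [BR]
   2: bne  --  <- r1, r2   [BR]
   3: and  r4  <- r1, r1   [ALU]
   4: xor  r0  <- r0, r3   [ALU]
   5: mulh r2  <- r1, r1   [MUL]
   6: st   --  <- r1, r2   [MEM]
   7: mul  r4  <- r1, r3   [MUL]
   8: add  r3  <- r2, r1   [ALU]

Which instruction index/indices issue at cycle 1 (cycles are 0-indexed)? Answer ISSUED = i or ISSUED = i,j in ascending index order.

ISSUED = 1

[0] i0  ld.MEM  -- RAW r4
[1] i1  bne.BR  -- no-port BR/BR
[2] i2,i3  bne.BR+and.ALU  -- dual
[3] i4,i5  xor.ALU+mulh.MUL  -- dual
[4] i6,i7  st.MEM+mul.MUL  -- dual
[5] i8  add.ALU  -- tail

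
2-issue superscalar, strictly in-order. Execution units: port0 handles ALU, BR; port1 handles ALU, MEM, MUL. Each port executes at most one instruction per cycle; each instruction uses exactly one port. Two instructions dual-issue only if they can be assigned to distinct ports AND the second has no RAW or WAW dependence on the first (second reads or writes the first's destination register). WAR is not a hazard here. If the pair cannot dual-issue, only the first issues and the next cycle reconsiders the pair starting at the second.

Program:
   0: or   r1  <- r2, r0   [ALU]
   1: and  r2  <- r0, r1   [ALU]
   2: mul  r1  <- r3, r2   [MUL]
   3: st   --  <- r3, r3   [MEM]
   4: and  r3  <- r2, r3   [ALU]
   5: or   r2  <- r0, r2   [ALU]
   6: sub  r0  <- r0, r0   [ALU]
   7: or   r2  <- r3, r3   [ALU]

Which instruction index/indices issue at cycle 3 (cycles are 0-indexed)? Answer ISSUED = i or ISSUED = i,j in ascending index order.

0. or.ALU @i0  | RAW r1
1. and.ALU @i1  | RAW r2
2. mul.MUL @i2  | no-port MUL/MEM
3. st.MEM and.ALU @i3/i4  | dual
4. or.ALU sub.ALU @i5/i6  | dual
5. or.ALU @i7  | tail

ISSUED = 3,4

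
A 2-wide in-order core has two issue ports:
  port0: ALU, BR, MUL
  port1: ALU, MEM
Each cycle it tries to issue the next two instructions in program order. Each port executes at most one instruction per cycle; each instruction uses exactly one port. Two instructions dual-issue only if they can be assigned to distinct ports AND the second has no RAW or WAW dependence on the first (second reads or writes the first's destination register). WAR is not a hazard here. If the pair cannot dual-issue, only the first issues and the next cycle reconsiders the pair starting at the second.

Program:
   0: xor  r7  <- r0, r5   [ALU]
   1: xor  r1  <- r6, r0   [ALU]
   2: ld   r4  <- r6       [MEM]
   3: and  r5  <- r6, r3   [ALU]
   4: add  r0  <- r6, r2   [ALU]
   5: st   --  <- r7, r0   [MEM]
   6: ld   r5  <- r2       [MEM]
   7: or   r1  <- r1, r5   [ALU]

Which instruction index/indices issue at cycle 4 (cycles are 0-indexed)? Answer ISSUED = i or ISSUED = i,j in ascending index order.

ISSUED = 6

[0] i0,i1  xor.ALU/xor.ALU  -- dual
[1] i2,i3  ld.MEM/and.ALU  -- dual
[2] i4  add.ALU  -- RAW r0
[3] i5  st.MEM  -- no-port MEM/MEM
[4] i6  ld.MEM  -- RAW r5
[5] i7  or.ALU  -- tail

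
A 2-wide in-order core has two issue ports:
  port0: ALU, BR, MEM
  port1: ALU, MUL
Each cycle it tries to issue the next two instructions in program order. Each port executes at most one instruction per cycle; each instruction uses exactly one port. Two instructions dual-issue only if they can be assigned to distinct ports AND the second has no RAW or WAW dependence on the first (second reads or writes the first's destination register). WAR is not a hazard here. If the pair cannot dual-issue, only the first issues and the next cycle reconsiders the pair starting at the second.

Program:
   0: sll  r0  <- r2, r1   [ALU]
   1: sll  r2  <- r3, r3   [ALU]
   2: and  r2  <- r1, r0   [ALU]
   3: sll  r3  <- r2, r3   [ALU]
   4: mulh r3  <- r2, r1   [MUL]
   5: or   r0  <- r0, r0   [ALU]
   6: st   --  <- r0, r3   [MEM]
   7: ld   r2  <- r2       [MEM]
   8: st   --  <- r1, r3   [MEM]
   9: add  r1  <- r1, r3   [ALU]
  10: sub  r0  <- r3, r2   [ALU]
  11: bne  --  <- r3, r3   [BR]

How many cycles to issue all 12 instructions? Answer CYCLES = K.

0. sll.ALU+sll.ALU @i0/i1  | pair
1. and.ALU @i2  | RAW r2
2. sll.ALU @i3  | WAW r3
3. mulh.MUL+or.ALU @i4/i5  | pair
4. st.MEM @i6  | no-port MEM/MEM
5. ld.MEM @i7  | no-port MEM/MEM
6. st.MEM+add.ALU @i8/i9  | pair
7. sub.ALU+bne.BR @i10/i11  | pair

CYCLES = 8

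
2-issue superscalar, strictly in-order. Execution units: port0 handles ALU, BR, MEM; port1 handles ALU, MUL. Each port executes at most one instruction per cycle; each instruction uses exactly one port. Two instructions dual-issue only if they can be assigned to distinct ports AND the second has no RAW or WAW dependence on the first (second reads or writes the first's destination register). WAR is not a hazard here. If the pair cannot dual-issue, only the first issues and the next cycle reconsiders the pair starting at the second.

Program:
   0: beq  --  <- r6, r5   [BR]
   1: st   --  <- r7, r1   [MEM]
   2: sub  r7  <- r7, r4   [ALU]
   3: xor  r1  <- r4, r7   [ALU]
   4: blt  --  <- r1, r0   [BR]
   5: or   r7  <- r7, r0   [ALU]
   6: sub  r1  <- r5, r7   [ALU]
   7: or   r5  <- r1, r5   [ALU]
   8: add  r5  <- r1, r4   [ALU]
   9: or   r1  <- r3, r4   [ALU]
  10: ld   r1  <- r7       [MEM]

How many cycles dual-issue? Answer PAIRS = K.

PAIRS = 3

t=0 i0:beq.BR ; no-port BR/MEM
t=1 i1&i2:st.MEM sub.ALU ; pair
t=2 i3:xor.ALU ; RAW r1
t=3 i4&i5:blt.BR or.ALU ; pair
t=4 i6:sub.ALU ; RAW r1
t=5 i7:or.ALU ; WAW r5
t=6 i8&i9:add.ALU or.ALU ; pair
t=7 i10:ld.MEM ; tail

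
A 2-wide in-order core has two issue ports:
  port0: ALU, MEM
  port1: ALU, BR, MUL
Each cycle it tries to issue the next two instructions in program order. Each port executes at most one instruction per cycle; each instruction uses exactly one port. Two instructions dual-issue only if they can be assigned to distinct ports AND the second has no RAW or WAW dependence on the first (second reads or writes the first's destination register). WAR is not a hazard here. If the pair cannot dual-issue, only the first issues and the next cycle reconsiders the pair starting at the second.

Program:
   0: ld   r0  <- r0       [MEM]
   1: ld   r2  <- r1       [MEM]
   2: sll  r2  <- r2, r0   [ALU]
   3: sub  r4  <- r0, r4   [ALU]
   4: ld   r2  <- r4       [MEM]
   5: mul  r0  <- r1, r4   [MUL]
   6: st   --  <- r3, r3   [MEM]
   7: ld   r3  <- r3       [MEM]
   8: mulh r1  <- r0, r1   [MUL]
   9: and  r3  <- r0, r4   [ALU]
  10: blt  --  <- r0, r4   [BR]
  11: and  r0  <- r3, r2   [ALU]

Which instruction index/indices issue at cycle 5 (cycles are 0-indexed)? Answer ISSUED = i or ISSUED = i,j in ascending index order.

c0: i0 ld.MEM  no-port MEM/MEM
c1: i1 ld.MEM  RAW+WAW r2
c2: i2/i3 sll.ALU;sub.ALU  dual
c3: i4/i5 ld.MEM;mul.MUL  dual
c4: i6 st.MEM  no-port MEM/MEM
c5: i7/i8 ld.MEM;mulh.MUL  dual
c6: i9/i10 and.ALU;blt.BR  dual
c7: i11 and.ALU  tail

ISSUED = 7,8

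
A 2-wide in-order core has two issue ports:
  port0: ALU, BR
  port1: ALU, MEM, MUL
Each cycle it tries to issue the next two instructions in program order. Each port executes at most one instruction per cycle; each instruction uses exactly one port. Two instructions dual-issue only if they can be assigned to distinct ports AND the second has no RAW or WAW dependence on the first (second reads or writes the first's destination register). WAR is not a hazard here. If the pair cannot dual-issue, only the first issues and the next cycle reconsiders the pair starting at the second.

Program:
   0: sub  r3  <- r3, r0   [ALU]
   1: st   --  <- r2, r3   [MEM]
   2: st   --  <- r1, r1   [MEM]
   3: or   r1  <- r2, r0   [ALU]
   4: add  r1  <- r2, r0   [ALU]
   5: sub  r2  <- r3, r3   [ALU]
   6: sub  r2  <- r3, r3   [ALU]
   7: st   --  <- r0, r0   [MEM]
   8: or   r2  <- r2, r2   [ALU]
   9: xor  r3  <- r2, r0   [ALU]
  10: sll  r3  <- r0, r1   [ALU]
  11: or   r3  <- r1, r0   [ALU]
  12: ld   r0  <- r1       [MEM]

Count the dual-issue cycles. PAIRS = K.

PAIRS = 4

  cy0 -> i0 (sub.ALU) RAW r3
  cy1 -> i1 (st.MEM) no-port MEM/MEM
  cy2 -> i2+i3 (st.MEM+or.ALU) pair
  cy3 -> i4+i5 (add.ALU+sub.ALU) pair
  cy4 -> i6+i7 (sub.ALU+st.MEM) pair
  cy5 -> i8 (or.ALU) RAW r2
  cy6 -> i9 (xor.ALU) WAW r3
  cy7 -> i10 (sll.ALU) WAW r3
  cy8 -> i11+i12 (or.ALU+ld.MEM) pair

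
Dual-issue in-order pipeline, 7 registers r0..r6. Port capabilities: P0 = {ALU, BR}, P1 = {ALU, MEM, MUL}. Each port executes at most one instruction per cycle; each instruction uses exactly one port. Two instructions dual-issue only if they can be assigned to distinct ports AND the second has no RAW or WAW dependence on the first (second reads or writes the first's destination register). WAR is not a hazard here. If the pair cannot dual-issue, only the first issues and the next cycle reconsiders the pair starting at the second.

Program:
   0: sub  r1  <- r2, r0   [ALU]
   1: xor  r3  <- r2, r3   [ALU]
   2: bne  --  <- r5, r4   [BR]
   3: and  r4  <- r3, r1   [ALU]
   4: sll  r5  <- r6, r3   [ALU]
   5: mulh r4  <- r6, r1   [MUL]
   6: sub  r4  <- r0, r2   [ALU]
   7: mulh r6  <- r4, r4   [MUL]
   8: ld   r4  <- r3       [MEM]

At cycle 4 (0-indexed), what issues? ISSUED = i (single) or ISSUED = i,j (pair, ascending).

ISSUED = 7

c0: i0+i1 sub/xor  2-wide
c1: i2+i3 bne/and  2-wide
c2: i4+i5 sll/mulh  2-wide
c3: i6 sub  RAW r4
c4: i7 mulh  no-port MUL/MEM
c5: i8 ld  tail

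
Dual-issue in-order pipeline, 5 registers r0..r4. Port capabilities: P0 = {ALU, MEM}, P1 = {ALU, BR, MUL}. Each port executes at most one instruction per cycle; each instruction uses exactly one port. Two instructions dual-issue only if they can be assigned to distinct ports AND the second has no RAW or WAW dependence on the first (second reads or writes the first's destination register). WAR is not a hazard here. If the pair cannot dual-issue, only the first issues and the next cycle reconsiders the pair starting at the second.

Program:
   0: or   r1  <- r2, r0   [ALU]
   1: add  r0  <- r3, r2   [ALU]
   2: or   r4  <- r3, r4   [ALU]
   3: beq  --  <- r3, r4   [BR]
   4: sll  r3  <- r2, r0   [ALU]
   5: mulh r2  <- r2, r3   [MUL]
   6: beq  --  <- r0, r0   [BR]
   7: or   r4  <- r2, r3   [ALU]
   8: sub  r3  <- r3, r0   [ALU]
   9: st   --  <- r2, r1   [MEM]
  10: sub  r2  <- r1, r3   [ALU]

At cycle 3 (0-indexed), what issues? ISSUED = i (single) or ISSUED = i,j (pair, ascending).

  cy0 -> i0&i1 (or.ALU+add.ALU) 2-wide
  cy1 -> i2 (or.ALU) RAW r4
  cy2 -> i3&i4 (beq.BR+sll.ALU) 2-wide
  cy3 -> i5 (mulh.MUL) no-port MUL/BR
  cy4 -> i6&i7 (beq.BR+or.ALU) 2-wide
  cy5 -> i8&i9 (sub.ALU+st.MEM) 2-wide
  cy6 -> i10 (sub.ALU) tail

ISSUED = 5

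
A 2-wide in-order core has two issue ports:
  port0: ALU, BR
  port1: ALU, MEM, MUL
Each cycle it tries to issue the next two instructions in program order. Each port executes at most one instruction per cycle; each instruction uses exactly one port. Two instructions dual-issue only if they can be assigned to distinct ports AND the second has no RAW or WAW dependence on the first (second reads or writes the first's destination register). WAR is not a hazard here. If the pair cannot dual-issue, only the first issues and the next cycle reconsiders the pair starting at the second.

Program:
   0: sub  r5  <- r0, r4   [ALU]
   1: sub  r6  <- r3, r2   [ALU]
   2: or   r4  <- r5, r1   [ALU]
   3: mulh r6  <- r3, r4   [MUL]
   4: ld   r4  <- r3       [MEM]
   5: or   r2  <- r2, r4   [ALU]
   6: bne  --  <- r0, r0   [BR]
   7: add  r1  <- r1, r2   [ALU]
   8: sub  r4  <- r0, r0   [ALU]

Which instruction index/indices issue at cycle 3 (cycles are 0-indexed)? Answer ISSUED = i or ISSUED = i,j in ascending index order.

t=0 i0,i1:sub.ALU;sub.ALU ; 2-wide
t=1 i2:or.ALU ; RAW r4
t=2 i3:mulh.MUL ; no-port MUL/MEM
t=3 i4:ld.MEM ; RAW r4
t=4 i5,i6:or.ALU;bne.BR ; 2-wide
t=5 i7,i8:add.ALU;sub.ALU ; 2-wide

ISSUED = 4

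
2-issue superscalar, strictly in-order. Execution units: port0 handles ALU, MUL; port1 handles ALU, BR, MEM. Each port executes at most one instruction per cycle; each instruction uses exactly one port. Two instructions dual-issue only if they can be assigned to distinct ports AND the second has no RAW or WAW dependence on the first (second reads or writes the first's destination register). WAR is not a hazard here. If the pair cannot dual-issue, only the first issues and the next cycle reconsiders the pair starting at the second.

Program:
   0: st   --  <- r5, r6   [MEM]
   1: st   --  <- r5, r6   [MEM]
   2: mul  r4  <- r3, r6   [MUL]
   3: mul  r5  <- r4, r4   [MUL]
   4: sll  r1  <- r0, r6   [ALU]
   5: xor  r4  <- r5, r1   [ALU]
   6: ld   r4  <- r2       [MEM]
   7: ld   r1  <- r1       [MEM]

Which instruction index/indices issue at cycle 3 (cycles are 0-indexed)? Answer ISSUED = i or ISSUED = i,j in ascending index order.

ISSUED = 5

[0] i0  st.MEM  -- no-port MEM/MEM
[1] i1,i2  st.MEM+mul.MUL  -- 2-wide
[2] i3,i4  mul.MUL+sll.ALU  -- 2-wide
[3] i5  xor.ALU  -- WAW r4
[4] i6  ld.MEM  -- no-port MEM/MEM
[5] i7  ld.MEM  -- tail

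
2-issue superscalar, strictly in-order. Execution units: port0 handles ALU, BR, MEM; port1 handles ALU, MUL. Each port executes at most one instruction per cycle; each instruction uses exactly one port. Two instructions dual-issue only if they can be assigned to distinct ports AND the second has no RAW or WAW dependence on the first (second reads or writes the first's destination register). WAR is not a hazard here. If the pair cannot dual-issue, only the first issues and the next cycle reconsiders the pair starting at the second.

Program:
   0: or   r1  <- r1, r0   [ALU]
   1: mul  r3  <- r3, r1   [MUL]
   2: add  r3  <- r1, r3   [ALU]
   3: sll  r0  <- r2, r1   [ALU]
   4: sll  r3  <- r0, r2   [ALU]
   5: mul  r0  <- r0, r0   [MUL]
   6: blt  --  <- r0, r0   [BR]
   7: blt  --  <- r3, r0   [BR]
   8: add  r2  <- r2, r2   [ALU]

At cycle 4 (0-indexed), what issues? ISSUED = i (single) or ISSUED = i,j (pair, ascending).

ISSUED = 6

c0: i0 or  RAW r1
c1: i1 mul  RAW+WAW r3
c2: i2,i3 add;sll  dual
c3: i4,i5 sll;mul  dual
c4: i6 blt  no-port BR/BR
c5: i7,i8 blt;add  dual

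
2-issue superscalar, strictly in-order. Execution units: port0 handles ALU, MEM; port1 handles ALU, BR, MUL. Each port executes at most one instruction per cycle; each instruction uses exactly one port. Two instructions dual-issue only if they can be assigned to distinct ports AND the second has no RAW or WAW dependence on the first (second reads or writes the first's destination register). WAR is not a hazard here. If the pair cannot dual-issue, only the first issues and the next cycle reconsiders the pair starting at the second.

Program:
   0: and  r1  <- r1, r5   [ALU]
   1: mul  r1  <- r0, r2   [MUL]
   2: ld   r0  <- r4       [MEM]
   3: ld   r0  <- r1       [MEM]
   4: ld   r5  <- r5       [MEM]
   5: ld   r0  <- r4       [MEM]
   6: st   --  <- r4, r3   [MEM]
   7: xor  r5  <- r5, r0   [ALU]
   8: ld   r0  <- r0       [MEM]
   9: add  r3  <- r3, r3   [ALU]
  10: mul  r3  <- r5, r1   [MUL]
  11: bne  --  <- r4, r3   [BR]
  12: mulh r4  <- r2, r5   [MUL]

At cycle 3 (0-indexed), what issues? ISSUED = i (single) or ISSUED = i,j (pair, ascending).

[0] i0  and  -- WAW r1
[1] i1&i2  mul/ld  -- dual
[2] i3  ld  -- no-port MEM/MEM
[3] i4  ld  -- no-port MEM/MEM
[4] i5  ld  -- no-port MEM/MEM
[5] i6&i7  st/xor  -- dual
[6] i8&i9  ld/add  -- dual
[7] i10  mul  -- no-port MUL/BR
[8] i11  bne  -- no-port BR/MUL
[9] i12  mulh  -- tail

ISSUED = 4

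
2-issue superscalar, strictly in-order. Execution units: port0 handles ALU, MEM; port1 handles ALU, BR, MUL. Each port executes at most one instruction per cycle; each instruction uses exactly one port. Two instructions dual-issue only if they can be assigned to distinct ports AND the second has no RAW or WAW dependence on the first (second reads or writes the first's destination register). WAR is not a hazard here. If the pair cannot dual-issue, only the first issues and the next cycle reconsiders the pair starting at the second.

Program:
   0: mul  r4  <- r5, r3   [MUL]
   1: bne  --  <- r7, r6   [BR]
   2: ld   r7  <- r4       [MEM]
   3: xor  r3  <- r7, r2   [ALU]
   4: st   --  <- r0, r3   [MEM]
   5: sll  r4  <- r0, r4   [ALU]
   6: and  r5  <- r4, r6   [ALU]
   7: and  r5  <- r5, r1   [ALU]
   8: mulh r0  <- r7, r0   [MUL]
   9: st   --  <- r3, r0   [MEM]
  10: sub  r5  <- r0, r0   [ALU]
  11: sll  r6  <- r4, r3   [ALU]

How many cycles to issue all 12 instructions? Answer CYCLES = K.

[0] i0  mul  -- no-port MUL/BR
[1] i1,i2  bne+ld  -- 2-wide
[2] i3  xor  -- RAW r3
[3] i4,i5  st+sll  -- 2-wide
[4] i6  and  -- RAW+WAW r5
[5] i7,i8  and+mulh  -- 2-wide
[6] i9,i10  st+sub  -- 2-wide
[7] i11  sll  -- tail

CYCLES = 8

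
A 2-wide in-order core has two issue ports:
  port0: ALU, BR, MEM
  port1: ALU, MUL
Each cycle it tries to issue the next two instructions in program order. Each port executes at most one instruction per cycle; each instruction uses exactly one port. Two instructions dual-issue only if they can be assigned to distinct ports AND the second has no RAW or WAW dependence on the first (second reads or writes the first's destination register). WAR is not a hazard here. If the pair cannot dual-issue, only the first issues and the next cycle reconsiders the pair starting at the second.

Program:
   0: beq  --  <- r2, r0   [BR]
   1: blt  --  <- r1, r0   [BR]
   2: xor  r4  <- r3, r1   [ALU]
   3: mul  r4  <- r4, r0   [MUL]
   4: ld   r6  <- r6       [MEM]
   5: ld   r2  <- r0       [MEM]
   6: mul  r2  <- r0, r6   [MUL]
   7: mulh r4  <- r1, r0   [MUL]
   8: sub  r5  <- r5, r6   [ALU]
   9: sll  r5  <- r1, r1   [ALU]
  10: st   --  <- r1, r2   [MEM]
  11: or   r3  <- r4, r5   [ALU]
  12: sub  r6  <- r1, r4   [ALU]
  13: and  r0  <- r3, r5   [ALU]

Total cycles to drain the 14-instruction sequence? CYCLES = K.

[0] i0  beq.BR  -- no-port BR/BR
[1] i1/i2  blt.BR xor.ALU  -- dual
[2] i3/i4  mul.MUL ld.MEM  -- dual
[3] i5  ld.MEM  -- WAW r2
[4] i6  mul.MUL  -- no-port MUL/MUL
[5] i7/i8  mulh.MUL sub.ALU  -- dual
[6] i9/i10  sll.ALU st.MEM  -- dual
[7] i11/i12  or.ALU sub.ALU  -- dual
[8] i13  and.ALU  -- tail

CYCLES = 9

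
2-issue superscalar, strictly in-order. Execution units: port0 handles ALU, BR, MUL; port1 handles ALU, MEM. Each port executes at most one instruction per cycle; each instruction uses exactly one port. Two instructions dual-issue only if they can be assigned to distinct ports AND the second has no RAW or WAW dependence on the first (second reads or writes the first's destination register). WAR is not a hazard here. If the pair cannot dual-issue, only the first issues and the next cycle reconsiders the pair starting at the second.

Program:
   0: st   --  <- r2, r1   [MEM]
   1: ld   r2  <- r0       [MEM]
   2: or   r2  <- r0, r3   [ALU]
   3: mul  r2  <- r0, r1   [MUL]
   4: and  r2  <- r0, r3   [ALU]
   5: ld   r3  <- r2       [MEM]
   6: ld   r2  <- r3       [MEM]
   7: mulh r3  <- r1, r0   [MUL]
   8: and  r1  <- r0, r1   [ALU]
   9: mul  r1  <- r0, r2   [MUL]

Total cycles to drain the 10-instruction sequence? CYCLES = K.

c0: i0 st.MEM  no-port MEM/MEM
c1: i1 ld.MEM  WAW r2
c2: i2 or.ALU  WAW r2
c3: i3 mul.MUL  WAW r2
c4: i4 and.ALU  RAW r2
c5: i5 ld.MEM  no-port MEM/MEM
c6: i6+i7 ld.MEM+mulh.MUL  2-wide
c7: i8 and.ALU  WAW r1
c8: i9 mul.MUL  tail

CYCLES = 9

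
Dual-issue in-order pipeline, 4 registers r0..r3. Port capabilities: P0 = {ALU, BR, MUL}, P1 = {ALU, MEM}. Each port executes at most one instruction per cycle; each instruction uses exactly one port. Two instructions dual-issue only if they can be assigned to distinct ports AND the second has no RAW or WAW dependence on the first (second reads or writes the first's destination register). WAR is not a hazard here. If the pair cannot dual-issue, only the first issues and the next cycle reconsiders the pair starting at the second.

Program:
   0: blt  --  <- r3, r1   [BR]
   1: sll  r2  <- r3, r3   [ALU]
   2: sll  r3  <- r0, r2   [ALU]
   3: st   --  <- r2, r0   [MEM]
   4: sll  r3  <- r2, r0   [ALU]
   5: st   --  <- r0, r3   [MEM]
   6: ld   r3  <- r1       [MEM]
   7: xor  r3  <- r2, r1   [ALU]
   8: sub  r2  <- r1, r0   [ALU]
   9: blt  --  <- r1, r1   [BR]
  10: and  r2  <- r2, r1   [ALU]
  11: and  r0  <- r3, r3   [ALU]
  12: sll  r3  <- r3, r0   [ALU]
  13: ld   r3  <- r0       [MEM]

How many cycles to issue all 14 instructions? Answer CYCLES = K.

CYCLES = 10

[0] i0&i1  blt.BR sll.ALU  -- dual
[1] i2&i3  sll.ALU st.MEM  -- dual
[2] i4  sll.ALU  -- RAW r3
[3] i5  st.MEM  -- no-port MEM/MEM
[4] i6  ld.MEM  -- WAW r3
[5] i7&i8  xor.ALU sub.ALU  -- dual
[6] i9&i10  blt.BR and.ALU  -- dual
[7] i11  and.ALU  -- RAW r0
[8] i12  sll.ALU  -- WAW r3
[9] i13  ld.MEM  -- tail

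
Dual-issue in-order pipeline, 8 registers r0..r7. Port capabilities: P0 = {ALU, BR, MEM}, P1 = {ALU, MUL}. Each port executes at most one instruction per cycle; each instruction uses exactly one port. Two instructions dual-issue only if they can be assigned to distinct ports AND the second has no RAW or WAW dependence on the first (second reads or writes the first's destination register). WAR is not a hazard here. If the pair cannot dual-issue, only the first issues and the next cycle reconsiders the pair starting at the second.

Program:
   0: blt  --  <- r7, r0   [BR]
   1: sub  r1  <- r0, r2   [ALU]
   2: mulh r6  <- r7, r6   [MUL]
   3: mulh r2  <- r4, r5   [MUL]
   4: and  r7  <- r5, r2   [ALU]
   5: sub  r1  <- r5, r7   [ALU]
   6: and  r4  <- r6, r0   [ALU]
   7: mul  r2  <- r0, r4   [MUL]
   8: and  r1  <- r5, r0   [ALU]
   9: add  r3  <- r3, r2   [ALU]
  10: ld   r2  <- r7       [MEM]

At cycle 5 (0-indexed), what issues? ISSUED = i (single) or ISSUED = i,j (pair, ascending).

0. blt.BR;sub.ALU @i0,i1  | 2-wide
1. mulh.MUL @i2  | no-port MUL/MUL
2. mulh.MUL @i3  | RAW r2
3. and.ALU @i4  | RAW r7
4. sub.ALU;and.ALU @i5,i6  | 2-wide
5. mul.MUL;and.ALU @i7,i8  | 2-wide
6. add.ALU;ld.MEM @i9,i10  | 2-wide

ISSUED = 7,8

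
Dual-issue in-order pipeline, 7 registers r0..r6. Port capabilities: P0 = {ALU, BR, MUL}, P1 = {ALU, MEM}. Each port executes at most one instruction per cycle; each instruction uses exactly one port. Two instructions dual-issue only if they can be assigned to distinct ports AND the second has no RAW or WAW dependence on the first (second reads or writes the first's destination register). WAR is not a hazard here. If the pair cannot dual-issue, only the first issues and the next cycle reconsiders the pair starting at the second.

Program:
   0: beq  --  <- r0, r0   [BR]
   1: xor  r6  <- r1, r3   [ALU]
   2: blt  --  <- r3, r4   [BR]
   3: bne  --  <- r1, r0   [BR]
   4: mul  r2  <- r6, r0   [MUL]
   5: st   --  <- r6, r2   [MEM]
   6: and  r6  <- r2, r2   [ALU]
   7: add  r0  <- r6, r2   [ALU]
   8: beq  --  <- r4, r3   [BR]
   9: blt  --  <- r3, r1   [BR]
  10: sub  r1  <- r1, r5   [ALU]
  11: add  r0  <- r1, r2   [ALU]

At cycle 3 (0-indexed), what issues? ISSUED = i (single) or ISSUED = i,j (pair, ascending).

ISSUED = 4

0. beq.BR+xor.ALU @i0,i1  | dual
1. blt.BR @i2  | no-port BR/BR
2. bne.BR @i3  | no-port BR/MUL
3. mul.MUL @i4  | RAW r2
4. st.MEM+and.ALU @i5,i6  | dual
5. add.ALU+beq.BR @i7,i8  | dual
6. blt.BR+sub.ALU @i9,i10  | dual
7. add.ALU @i11  | tail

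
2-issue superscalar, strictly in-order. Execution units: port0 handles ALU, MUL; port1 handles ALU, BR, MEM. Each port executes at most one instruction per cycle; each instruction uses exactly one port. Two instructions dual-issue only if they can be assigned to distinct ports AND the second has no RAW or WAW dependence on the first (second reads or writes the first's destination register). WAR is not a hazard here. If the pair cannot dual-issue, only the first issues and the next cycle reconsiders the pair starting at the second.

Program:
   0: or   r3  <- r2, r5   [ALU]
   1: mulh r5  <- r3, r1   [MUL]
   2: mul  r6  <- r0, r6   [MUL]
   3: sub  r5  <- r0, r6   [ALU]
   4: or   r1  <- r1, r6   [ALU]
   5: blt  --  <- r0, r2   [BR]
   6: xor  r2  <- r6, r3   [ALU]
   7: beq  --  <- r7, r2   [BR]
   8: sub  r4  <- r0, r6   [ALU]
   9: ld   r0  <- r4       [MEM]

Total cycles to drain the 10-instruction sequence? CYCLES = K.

CYCLES = 7

  cy0 -> i0 (or.ALU) RAW r3
  cy1 -> i1 (mulh.MUL) no-port MUL/MUL
  cy2 -> i2 (mul.MUL) RAW r6
  cy3 -> i3&i4 (sub.ALU or.ALU) pair
  cy4 -> i5&i6 (blt.BR xor.ALU) pair
  cy5 -> i7&i8 (beq.BR sub.ALU) pair
  cy6 -> i9 (ld.MEM) tail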